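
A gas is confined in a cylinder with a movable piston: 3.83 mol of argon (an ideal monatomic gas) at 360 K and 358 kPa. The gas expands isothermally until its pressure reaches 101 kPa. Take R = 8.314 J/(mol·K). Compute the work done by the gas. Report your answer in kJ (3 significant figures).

W ≈ 14.5 kJ

Isothermal process: W = nRT ln(V₂/V₁) = nRT ln(P₁/P₂).
W = (3.83)(8.314)(360) × ln(358/101)
  = 11463 × ln(3.545) = 11463 × 1.265
W_by_gas = 14506 J.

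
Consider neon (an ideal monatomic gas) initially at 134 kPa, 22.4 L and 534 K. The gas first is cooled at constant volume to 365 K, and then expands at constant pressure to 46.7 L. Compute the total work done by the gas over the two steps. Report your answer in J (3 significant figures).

Step 1 (isochoric): W = 0 (constant volume).
After step 1: P = 91.59 kPa (V unchanged).
Step 2 (isobaric): W = PΔV = (91.59 kPa)(46.7 − 22.4 L) = 2226 J.
W_total = 0 + 2226 = 2226 J.

W_total ≈ 2230 J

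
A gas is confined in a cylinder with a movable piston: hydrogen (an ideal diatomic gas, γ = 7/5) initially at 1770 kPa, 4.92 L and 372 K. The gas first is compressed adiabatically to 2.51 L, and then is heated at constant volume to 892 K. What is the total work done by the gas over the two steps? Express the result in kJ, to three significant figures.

Step 1 (adiabatic): W = (P₁V₁ − P₂V₂)/(γ−1) = (8708 − 11399)/0.4 = -6726 J.
Step 2 (isochoric): W = 0 (constant volume).
W_total = -6726 + 0 = -6726 J.

W_total ≈ -6.73 kJ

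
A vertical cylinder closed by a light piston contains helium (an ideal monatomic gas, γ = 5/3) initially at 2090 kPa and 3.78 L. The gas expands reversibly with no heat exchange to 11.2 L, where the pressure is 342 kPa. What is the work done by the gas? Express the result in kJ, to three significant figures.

W ≈ 6.10 kJ

Adiabatic: W = (P₁V₁ − P₂V₂)/(γ − 1) with γ = 5/3.
P₁V₁ = 7900 J, P₂V₂ = 3830 J.
W = (7900 − 3830) / 0.6667 = 6105 J.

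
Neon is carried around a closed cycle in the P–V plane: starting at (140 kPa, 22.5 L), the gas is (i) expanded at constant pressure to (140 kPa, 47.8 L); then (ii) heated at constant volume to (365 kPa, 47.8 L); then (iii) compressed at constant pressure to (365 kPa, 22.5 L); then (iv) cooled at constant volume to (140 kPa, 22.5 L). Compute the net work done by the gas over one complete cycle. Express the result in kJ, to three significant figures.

Constant-volume legs do no work.
W(i) = (140)(47.8 − 22.5) = 3542 J; W(iii) = (365)(22.5 − 47.8) = -9234 J.
W_net = 3542 − 9234 = -5692 J (the counter-clockwise enclosed area).

W_net ≈ -5.69 kJ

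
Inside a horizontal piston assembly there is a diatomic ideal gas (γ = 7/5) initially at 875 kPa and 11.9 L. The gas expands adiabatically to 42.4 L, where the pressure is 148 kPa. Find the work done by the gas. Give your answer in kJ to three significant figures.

Adiabatic: W = (P₁V₁ − P₂V₂)/(γ − 1) with γ = 7/5.
P₁V₁ = 10412 J, P₂V₂ = 6275 J.
W = (10412 − 6275) / 0.4 = 10343 J.

W ≈ 10.3 kJ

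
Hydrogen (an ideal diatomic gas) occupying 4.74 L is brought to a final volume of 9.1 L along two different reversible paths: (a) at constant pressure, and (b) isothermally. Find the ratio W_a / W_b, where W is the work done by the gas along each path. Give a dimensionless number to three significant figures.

Path (a) isobaric: W = P₁(V₂ − V₁) → W_a/(P₁V₁) = 0.9198.
Path (b) isothermal: W = P₁V₁ ln(V₂/V₁) → W_b/(P₁V₁) = 0.6522.
W_a / W_b = 0.9198 / 0.6522 = 1.41.

W_a / W_b ≈ 1.41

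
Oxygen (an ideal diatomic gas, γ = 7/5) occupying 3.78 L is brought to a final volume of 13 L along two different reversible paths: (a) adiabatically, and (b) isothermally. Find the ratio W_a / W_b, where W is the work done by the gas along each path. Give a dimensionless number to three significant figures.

Path (a) adiabatic: W = P₁V₁(1 − (V₁/V₂)^(γ−1))/(γ−1) → W_a/(P₁V₁) = 0.9747.
Path (b) isothermal: W = P₁V₁ ln(V₂/V₁) → W_b/(P₁V₁) = 1.235.
W_a / W_b = 0.9747 / 1.235 = 0.7891.

W_a / W_b ≈ 0.789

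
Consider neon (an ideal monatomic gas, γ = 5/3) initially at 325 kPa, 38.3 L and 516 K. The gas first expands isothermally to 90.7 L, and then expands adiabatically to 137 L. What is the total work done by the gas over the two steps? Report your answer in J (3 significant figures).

W_total ≈ 15200 J

Step 1 (isothermal): W = P₁V₁ ln(V₂/V₁) = (12447) ln(90.7/38.3) = 10731 J.
After step 1: P = 137.2 kPa, V = 90.7 L, T = 516 K.
Step 2 (adiabatic): W = (P₁V₁ − P₂V₂)/(γ−1) = (12447 − 9455)/0.667 = 4488 J.
W_total = 10731 + 4488 = 15219 J.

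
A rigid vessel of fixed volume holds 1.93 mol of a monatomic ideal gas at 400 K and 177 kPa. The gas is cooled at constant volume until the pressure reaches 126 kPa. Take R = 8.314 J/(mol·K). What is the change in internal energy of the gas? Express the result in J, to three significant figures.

Constant volume ⇒ W = 0, so Q = ΔU = nCᵥΔT with Cᵥ = 3R/2 = 12.47 J/(mol·K).
At constant V, T₂/T₁ = P₂/P₁ ⇒ ΔT = T₁(P₂/P₁ − 1) = 400·(126/177 − 1) = -115.3 K.
ΔU = (1.93)(12.47)(-115.3) = -2774 J.

ΔU ≈ -2770 J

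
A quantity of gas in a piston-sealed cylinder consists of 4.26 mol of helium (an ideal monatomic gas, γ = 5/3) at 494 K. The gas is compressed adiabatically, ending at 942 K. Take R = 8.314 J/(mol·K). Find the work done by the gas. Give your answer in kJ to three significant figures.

W ≈ -23.8 kJ

Adiabatic ⇒ Q = 0, so W_by = −ΔU = nCᵥ(T₁ − T₂).
Cᵥ = 3R/2 = 12.47 J/(mol·K).
W = (4.26)(12.47)(494 − 942) = -23801 J.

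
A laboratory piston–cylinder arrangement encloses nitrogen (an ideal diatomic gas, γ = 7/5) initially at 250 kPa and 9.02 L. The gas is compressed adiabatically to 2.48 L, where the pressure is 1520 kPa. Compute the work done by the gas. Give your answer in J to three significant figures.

W ≈ -3790 J

Adiabatic: W = (P₁V₁ − P₂V₂)/(γ − 1) with γ = 7/5.
P₁V₁ = 2255 J, P₂V₂ = 3770 J.
W = (2255 − 3770) / 0.4 = -3787 J.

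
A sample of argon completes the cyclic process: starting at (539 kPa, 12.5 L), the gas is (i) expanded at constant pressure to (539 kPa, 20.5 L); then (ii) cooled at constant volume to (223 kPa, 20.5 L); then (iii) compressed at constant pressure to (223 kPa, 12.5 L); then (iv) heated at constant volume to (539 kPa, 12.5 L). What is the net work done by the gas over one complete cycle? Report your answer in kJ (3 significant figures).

Constant-volume legs do no work.
W(i) = (539)(20.5 − 12.5) = 4312 J; W(iii) = (223)(12.5 − 20.5) = -1784 J.
W_net = 4312 − 1784 = 2528 J (the clockwise enclosed area).

W_net ≈ 2.53 kJ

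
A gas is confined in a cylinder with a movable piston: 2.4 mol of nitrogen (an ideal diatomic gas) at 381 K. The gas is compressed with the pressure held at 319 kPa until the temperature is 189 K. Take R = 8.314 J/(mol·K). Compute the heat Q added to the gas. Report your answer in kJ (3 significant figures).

Isobaric: W = nRΔT = (2.4)(8.314)(-192) = -3831 J.
ΔU = nCᵥΔT with Cᵥ = 5R/2: ΔU = (2.4)(20.79)(-192) = -9578 J.
Q = ΔU + W = -9578 − 3831 = -13409 J.

Q ≈ -13.4 kJ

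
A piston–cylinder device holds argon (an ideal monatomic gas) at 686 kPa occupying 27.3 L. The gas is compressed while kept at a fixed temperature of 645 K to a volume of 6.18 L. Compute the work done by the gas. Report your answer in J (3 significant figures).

W ≈ -27800 J

Isothermal: W = nRT ln(V₂/V₁) = P₁V₁ ln(V₂/V₁).
P₁V₁ = (686 kPa)(27.3 L) = 18728 J.
W = 18728 × ln(6.18/27.3) = 18728 × -1.486
W_by_gas = -27821 J.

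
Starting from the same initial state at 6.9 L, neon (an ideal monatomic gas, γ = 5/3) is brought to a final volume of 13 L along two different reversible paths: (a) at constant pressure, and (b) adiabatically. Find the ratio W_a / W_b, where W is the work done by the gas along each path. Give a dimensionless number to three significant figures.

W_a / W_b ≈ 1.71

Path (a) isobaric: W = P₁(V₂ − V₁) → W_a/(P₁V₁) = 0.8841.
Path (b) adiabatic: W = P₁V₁(1 − (V₁/V₂)^(γ−1))/(γ−1) → W_b/(P₁V₁) = 0.5167.
W_a / W_b = 0.8841 / 0.5167 = 1.711.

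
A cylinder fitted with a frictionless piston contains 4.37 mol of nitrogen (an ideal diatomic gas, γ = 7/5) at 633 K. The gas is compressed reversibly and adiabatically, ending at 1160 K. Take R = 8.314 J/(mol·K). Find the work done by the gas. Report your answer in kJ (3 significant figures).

W ≈ -47.9 kJ

Adiabatic ⇒ Q = 0, so W_by = −ΔU = nCᵥ(T₁ − T₂).
Cᵥ = 5R/2 = 20.79 J/(mol·K).
W = (4.37)(20.79)(633 − 1160) = -47868 J.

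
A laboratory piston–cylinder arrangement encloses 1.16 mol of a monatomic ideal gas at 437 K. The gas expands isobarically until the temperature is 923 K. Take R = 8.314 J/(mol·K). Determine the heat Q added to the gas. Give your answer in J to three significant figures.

Isobaric: W = nRΔT = (1.16)(8.314)(486) = 4687 J.
ΔU = nCᵥΔT with Cᵥ = 3R/2: ΔU = (1.16)(12.47)(486) = 7031 J.
Q = ΔU + W = 7031 + 4687 = 11718 J.

Q ≈ 11700 J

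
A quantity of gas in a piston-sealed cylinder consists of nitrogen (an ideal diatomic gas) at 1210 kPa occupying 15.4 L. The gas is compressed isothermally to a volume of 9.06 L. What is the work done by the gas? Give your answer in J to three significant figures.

W ≈ -9890 J

Isothermal: W = nRT ln(V₂/V₁) = P₁V₁ ln(V₂/V₁).
P₁V₁ = (1210 kPa)(15.4 L) = 18634 J.
W = 18634 × ln(9.06/15.4) = 18634 × -0.5305
W_by_gas = -9885 J.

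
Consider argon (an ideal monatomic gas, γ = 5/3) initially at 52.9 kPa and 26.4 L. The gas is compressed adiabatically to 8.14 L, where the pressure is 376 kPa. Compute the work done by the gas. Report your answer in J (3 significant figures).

W ≈ -2500 J

Adiabatic: W = (P₁V₁ − P₂V₂)/(γ − 1) with γ = 5/3.
P₁V₁ = 1397 J, P₂V₂ = 3061 J.
W = (1397 − 3061) / 0.6667 = -2496 J.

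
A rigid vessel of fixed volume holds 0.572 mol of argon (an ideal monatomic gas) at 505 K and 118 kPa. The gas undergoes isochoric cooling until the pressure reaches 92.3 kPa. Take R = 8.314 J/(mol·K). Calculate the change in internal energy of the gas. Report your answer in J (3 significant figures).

ΔU ≈ -785 J

Constant volume ⇒ W = 0, so Q = ΔU = nCᵥΔT with Cᵥ = 3R/2 = 12.47 J/(mol·K).
At constant V, T₂/T₁ = P₂/P₁ ⇒ ΔT = T₁(P₂/P₁ − 1) = 505·(92.3/118 − 1) = -110 K.
ΔU = (0.572)(12.47)(-110) = -784.6 J.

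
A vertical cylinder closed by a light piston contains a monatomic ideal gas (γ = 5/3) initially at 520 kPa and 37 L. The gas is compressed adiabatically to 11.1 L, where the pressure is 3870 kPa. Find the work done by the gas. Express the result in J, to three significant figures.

W ≈ -35600 J

Adiabatic: W = (P₁V₁ − P₂V₂)/(γ − 1) with γ = 5/3.
P₁V₁ = 19240 J, P₂V₂ = 42957 J.
W = (19240 − 42957) / 0.6667 = -35575 J.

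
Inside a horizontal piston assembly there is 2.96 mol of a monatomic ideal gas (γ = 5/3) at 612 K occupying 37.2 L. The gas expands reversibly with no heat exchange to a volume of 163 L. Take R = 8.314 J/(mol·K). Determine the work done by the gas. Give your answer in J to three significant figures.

W ≈ 14200 J

Adiabatic: TV^(γ−1) = const with γ = 5/3.
T₂ = T₁ (V₁/V₂)^(γ−1) = 612 × (37.2/163)^0.667 = 612 × 0.3735 = 228.6 K.
W_by = nCᵥ(T₁ − T₂) = (2.96)(12.47)(612 − 228.6) = 14155 J.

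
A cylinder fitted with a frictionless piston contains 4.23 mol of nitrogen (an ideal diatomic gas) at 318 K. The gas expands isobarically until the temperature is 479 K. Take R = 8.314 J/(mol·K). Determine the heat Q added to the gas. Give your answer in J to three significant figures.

Isobaric: W = nRΔT = (4.23)(8.314)(161) = 5662 J.
ΔU = nCᵥΔT with Cᵥ = 5R/2: ΔU = (4.23)(20.79)(161) = 14155 J.
Q = ΔU + W = 14155 + 5662 = 19817 J.

Q ≈ 19800 J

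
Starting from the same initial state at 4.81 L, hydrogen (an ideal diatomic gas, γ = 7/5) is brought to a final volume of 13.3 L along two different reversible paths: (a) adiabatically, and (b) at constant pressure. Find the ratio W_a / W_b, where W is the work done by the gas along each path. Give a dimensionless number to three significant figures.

W_a / W_b ≈ 0.473

Path (a) adiabatic: W = P₁V₁(1 − (V₁/V₂)^(γ−1))/(γ−1) → W_a/(P₁V₁) = 0.8356.
Path (b) isobaric: W = P₁(V₂ − V₁) → W_b/(P₁V₁) = 1.765.
W_a / W_b = 0.8356 / 1.765 = 0.4734.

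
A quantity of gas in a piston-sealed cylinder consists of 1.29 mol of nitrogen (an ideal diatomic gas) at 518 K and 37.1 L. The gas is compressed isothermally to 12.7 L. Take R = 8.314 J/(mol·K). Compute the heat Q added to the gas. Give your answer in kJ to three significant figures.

Q ≈ -5.96 kJ

Isothermal ⇒ ΔU = 0, so Q = W = nRT ln(V₂/V₁).
Q = (1.29)(8.314)(518) ln(12.7/37.1) = 5556 × -1.072 = -5956 J.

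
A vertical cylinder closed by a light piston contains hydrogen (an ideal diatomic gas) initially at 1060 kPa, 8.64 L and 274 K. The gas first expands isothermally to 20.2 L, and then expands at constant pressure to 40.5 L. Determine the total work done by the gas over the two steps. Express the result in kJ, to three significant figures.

Step 1 (isothermal): W = P₁V₁ ln(V₂/V₁) = (9158) ln(20.2/8.64) = 7778 J.
After step 1: P = 453.4 kPa, V = 20.2 L, T = 274 K.
Step 2 (isobaric): W = PΔV = (453.4 kPa)(40.5 − 20.2 L) = 9204 J.
W_total = 7778 + 9204 = 16982 J.

W_total ≈ 17.0 kJ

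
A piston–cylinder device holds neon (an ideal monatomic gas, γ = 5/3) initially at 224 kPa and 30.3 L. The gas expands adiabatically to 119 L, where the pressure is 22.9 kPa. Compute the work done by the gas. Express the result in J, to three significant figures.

Adiabatic: W = (P₁V₁ − P₂V₂)/(γ − 1) with γ = 5/3.
P₁V₁ = 6787 J, P₂V₂ = 2725 J.
W = (6787 − 2725) / 0.6667 = 6093 J.

W ≈ 6090 J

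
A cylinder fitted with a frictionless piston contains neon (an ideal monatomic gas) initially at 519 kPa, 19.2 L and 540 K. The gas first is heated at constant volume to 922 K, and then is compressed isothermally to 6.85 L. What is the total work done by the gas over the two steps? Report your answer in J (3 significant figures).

W_total ≈ -17500 J

Step 1 (isochoric): W = 0 (constant volume).
After step 1: P = 886.1 kPa (V unchanged).
Step 2 (isothermal): W = P₁V₁ ln(V₂/V₁) = (17014) ln(6.85/19.2) = -17536 J.
W_total = 0 − 17536 = -17536 J.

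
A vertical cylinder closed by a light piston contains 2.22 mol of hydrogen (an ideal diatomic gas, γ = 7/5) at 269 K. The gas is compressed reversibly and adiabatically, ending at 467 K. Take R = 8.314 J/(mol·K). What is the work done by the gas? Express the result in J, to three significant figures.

W ≈ -9140 J

Adiabatic ⇒ Q = 0, so W_by = −ΔU = nCᵥ(T₁ − T₂).
Cᵥ = 5R/2 = 20.79 J/(mol·K).
W = (2.22)(20.79)(269 − 467) = -9136 J.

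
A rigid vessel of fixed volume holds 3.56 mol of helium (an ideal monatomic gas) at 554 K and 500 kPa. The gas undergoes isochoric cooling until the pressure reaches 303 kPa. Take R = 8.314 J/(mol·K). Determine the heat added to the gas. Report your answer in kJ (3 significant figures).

Q ≈ -9.69 kJ

Constant volume ⇒ W = 0, so Q = ΔU = nCᵥΔT with Cᵥ = 3R/2 = 12.47 J/(mol·K).
At constant V, T₂/T₁ = P₂/P₁ ⇒ ΔT = T₁(P₂/P₁ − 1) = 554·(303/500 − 1) = -218.3 K.
ΔU = (3.56)(12.47)(-218.3) = -9691 J.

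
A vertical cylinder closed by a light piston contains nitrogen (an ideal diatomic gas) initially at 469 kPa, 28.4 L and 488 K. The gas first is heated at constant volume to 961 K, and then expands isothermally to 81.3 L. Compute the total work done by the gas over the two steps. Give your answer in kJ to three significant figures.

Step 1 (isochoric): W = 0 (constant volume).
After step 1: P = 923.6 kPa (V unchanged).
Step 2 (isothermal): W = P₁V₁ ln(V₂/V₁) = (26230) ln(81.3/28.4) = 27587 J.
W_total = 0 + 27587 = 27587 J.

W_total ≈ 27.6 kJ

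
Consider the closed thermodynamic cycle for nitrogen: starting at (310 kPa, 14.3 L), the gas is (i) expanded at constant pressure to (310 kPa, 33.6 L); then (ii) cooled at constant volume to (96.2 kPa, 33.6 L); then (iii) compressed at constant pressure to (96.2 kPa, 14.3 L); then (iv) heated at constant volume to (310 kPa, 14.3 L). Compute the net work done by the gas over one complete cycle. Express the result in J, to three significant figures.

W_net ≈ 4130 J

Constant-volume legs do no work.
W(i) = (310)(33.6 − 14.3) = 5983 J; W(iii) = (96.2)(14.3 − 33.6) = -1857 J.
W_net = 5983 − 1857 = 4126 J (the clockwise enclosed area).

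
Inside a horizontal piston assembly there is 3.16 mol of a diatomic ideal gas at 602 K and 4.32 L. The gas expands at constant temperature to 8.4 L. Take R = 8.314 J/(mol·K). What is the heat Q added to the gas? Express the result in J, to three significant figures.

Q ≈ 10500 J

Isothermal ⇒ ΔU = 0, so Q = W = nRT ln(V₂/V₁).
Q = (3.16)(8.314)(602) ln(8.4/4.32) = 15816 × 0.665 = 10517 J.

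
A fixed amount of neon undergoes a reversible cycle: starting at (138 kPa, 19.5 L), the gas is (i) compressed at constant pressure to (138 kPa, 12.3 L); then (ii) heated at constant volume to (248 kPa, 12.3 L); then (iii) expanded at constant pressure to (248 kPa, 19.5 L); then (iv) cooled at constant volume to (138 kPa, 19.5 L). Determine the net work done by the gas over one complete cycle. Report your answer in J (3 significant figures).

Constant-volume legs do no work.
W(i) = (138)(12.3 − 19.5) = -993.6 J; W(iii) = (248)(19.5 − 12.3) = 1786 J.
W_net = -993.6 + 1786 = 792 J (the clockwise enclosed area).

W_net ≈ 792 J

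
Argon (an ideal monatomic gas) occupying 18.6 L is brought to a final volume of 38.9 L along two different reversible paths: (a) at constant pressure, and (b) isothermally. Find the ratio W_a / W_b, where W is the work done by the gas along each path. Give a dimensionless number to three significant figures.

W_a / W_b ≈ 1.48

Path (a) isobaric: W = P₁(V₂ − V₁) → W_a/(P₁V₁) = 1.091.
Path (b) isothermal: W = P₁V₁ ln(V₂/V₁) → W_b/(P₁V₁) = 0.7378.
W_a / W_b = 1.091 / 0.7378 = 1.479.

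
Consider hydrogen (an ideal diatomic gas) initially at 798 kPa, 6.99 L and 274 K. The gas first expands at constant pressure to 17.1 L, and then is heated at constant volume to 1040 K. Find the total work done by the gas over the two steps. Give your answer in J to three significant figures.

Step 1 (isobaric): W = PΔV = (798 kPa)(17.1 − 6.99 L) = 8068 J.
Step 2 (isochoric): W = 0 (constant volume).
W_total = 8068 + 0 = 8068 J.

W_total ≈ 8070 J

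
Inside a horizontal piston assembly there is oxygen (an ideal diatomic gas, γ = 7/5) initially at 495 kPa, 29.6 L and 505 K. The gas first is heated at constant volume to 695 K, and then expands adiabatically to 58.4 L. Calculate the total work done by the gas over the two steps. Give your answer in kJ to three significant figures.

W_total ≈ 12.0 kJ

Step 1 (isochoric): W = 0 (constant volume).
After step 1: P = 681.2 kPa (V unchanged).
Step 2 (adiabatic): W = (P₁V₁ − P₂V₂)/(γ−1) = (20165 − 15365)/0.4 = 11998 J.
W_total = 0 + 11998 = 11998 J.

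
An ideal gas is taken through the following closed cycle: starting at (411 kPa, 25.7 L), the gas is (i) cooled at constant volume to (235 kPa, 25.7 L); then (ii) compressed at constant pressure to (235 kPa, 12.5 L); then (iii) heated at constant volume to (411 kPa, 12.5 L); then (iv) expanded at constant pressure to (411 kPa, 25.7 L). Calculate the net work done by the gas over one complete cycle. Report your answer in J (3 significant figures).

Constant-volume legs do no work.
W(ii) = (235)(12.5 − 25.7) = -3102 J; W(iv) = (411)(25.7 − 12.5) = 5425 J.
W_net = -3102 + 5425 = 2323 J (the clockwise enclosed area).

W_net ≈ 2320 J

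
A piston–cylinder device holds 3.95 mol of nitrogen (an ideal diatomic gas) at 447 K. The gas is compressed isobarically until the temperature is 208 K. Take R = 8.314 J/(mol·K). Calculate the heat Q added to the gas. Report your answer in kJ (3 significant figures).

Q ≈ -27.5 kJ

Isobaric: W = nRΔT = (3.95)(8.314)(-239) = -7849 J.
ΔU = nCᵥΔT with Cᵥ = 5R/2: ΔU = (3.95)(20.79)(-239) = -19622 J.
Q = ΔU + W = -19622 − 7849 = -27471 J.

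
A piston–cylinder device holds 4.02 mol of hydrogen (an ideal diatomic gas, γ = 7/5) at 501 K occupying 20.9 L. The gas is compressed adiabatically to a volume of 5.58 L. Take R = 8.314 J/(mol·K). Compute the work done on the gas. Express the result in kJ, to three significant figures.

W ≈ 29.1 kJ

Adiabatic: TV^(γ−1) = const with γ = 7/5.
T₂ = T₁ (V₁/V₂)^(γ−1) = 501 × (20.9/5.58)^0.4 = 501 × 1.696 = 849.7 K.
W_by = nCᵥ(T₁ − T₂) = (4.02)(20.79)(501 − 849.7) = -29132 J.
Work on gas = −W_by = 29132 J.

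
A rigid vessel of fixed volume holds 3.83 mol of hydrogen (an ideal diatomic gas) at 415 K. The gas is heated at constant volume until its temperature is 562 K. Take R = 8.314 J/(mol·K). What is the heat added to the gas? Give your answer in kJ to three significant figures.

Constant volume ⇒ W = 0, so Q = ΔU = nCᵥΔT with Cᵥ = 5R/2 = 20.79 J/(mol·K).
ΔU = (3.83)(20.79)(562 − 415) = 11702 J.

Q ≈ 11.7 kJ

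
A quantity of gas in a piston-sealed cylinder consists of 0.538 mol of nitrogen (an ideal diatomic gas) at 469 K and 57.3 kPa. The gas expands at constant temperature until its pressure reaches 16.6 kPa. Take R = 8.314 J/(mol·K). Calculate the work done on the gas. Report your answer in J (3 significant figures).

Isothermal process: W = nRT ln(V₂/V₁) = nRT ln(P₁/P₂).
W = (0.538)(8.314)(469) × ln(57.3/16.6)
  = 2098 × ln(3.452) = 2098 × 1.239
W_by_gas = 2599 J; work on gas = −W_by = -2599 J.

W ≈ -2600 J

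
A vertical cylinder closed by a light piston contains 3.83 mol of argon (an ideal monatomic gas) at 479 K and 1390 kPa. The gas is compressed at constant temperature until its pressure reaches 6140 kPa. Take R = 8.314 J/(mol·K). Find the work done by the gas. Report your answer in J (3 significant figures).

W ≈ -22700 J

Isothermal process: W = nRT ln(V₂/V₁) = nRT ln(P₁/P₂).
W = (3.83)(8.314)(479) × ln(1390/6140)
  = 15253 × ln(0.2264) = 15253 × -1.486
W_by_gas = -22658 J.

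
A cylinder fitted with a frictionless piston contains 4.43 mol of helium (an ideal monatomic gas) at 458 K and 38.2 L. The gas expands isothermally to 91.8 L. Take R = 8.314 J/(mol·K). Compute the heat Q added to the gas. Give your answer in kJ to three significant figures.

Q ≈ 14.8 kJ

Isothermal ⇒ ΔU = 0, so Q = W = nRT ln(V₂/V₁).
Q = (4.43)(8.314)(458) ln(91.8/38.2) = 16869 × 0.8768 = 14790 J.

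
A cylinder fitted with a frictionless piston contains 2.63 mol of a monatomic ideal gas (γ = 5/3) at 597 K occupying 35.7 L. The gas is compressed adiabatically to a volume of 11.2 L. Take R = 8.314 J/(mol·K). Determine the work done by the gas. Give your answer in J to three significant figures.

Adiabatic: TV^(γ−1) = const with γ = 5/3.
T₂ = T₁ (V₁/V₂)^(γ−1) = 597 × (35.7/11.2)^0.667 = 597 × 2.166 = 1293 K.
W_by = nCᵥ(T₁ − T₂) = (2.63)(12.47)(597 − 1293) = -22829 J.

W ≈ -22800 J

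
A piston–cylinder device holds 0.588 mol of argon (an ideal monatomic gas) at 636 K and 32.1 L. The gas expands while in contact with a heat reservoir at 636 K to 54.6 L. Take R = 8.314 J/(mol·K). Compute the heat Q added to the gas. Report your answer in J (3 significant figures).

Isothermal ⇒ ΔU = 0, so Q = W = nRT ln(V₂/V₁).
Q = (0.588)(8.314)(636) ln(54.6/32.1) = 3109 × 0.5312 = 1652 J.

Q ≈ 1650 J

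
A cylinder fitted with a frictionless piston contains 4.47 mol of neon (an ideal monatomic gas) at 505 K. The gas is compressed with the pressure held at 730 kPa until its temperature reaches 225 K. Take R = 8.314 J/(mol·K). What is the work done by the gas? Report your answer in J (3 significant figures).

Isobaric: W = P ΔV = nR ΔT.
W = (4.47)(8.314)(225 − 505) = -10406 J.

W ≈ -10400 J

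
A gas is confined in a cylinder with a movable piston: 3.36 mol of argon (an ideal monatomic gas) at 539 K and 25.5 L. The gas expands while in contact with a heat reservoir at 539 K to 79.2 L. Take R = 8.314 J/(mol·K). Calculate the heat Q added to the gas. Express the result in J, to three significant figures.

Isothermal ⇒ ΔU = 0, so Q = W = nRT ln(V₂/V₁).
Q = (3.36)(8.314)(539) ln(79.2/25.5) = 15057 × 1.133 = 17064 J.

Q ≈ 17100 J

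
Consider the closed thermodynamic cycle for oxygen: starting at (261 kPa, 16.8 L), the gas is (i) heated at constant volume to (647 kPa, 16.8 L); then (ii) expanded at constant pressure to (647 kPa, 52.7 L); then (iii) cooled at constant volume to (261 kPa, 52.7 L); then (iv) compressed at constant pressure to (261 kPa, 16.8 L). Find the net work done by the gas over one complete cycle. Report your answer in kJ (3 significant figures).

Constant-volume legs do no work.
W(ii) = (647)(52.7 − 16.8) = 23227 J; W(iv) = (261)(16.8 − 52.7) = -9370 J.
W_net = 23227 − 9370 = 13857 J (the clockwise enclosed area).

W_net ≈ 13.9 kJ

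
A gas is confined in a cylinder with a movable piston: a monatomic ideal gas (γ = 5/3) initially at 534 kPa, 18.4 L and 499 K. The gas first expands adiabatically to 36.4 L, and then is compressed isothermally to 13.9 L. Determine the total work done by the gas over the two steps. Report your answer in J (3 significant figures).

Step 1 (adiabatic): W = (P₁V₁ − P₂V₂)/(γ−1) = (9826 − 6235)/0.667 = 5386 J.
After step 1: P = 171.3 kPa, V = 36.4 L, T = 316.6 K.
Step 2 (isothermal): W = P₁V₁ ln(V₂/V₁) = (6235) ln(13.9/36.4) = -6002 J.
W_total = 5386 − 6002 = -616.4 J.

W_total ≈ -616 J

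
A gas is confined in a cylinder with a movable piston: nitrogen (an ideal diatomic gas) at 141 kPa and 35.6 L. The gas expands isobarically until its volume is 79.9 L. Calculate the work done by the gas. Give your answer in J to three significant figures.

W ≈ 6250 J

Isobaric: W = P ΔV.
W = (141 kPa)(79.9 − 35.6 L) = (141)(44.3) = 6246 J.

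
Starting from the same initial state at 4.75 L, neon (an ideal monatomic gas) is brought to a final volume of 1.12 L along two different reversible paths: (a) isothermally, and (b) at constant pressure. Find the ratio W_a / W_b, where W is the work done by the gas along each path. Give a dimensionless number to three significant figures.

Path (a) isothermal: W = P₁V₁ ln(V₂/V₁) → W_a/(P₁V₁) = -1.445.
Path (b) isobaric: W = P₁(V₂ − V₁) → W_b/(P₁V₁) = -0.7642.
W_a / W_b = -1.445 / -0.7642 = 1.891.

W_a / W_b ≈ 1.89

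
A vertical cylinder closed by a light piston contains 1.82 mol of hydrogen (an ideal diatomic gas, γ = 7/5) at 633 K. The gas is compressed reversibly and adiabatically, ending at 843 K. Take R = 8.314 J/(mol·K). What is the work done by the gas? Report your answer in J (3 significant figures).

W ≈ -7940 J

Adiabatic ⇒ Q = 0, so W_by = −ΔU = nCᵥ(T₁ − T₂).
Cᵥ = 5R/2 = 20.79 J/(mol·K).
W = (1.82)(20.79)(633 − 843) = -7944 J.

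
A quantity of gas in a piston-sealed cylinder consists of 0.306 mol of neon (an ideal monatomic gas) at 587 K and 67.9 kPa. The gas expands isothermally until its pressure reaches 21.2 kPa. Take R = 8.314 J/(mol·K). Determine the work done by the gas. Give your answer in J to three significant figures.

Isothermal process: W = nRT ln(V₂/V₁) = nRT ln(P₁/P₂).
W = (0.306)(8.314)(587) × ln(67.9/21.2)
  = 1493 × ln(3.203) = 1493 × 1.164
W_by_gas = 1738 J.

W ≈ 1740 J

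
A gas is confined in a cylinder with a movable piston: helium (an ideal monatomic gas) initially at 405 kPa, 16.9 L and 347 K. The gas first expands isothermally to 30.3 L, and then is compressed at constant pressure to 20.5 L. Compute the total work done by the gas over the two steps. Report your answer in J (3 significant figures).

W_total ≈ 1780 J

Step 1 (isothermal): W = P₁V₁ ln(V₂/V₁) = (6844) ln(30.3/16.9) = 3996 J.
After step 1: P = 225.9 kPa, V = 30.3 L, T = 347 K.
Step 2 (isobaric): W = PΔV = (225.9 kPa)(20.5 − 30.3 L) = -2214 J.
W_total = 3996 − 2214 = 1782 J.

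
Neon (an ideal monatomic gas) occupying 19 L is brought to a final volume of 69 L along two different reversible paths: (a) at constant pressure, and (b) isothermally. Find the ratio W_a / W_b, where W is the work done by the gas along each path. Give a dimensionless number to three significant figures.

W_a / W_b ≈ 2.04

Path (a) isobaric: W = P₁(V₂ − V₁) → W_a/(P₁V₁) = 2.632.
Path (b) isothermal: W = P₁V₁ ln(V₂/V₁) → W_b/(P₁V₁) = 1.29.
W_a / W_b = 2.632 / 1.29 = 2.041.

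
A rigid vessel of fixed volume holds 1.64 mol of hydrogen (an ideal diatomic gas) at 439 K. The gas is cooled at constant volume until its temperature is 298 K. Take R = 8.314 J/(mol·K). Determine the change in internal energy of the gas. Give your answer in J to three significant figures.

Constant volume ⇒ W = 0, so Q = ΔU = nCᵥΔT with Cᵥ = 5R/2 = 20.79 J/(mol·K).
ΔU = (1.64)(20.79)(298 − 439) = -4806 J.

ΔU ≈ -4810 J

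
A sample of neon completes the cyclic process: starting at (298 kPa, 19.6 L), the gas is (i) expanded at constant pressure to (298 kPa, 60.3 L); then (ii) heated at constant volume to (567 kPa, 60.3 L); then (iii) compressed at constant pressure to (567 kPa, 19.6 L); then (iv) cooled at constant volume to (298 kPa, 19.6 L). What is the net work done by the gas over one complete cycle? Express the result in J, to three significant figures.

Constant-volume legs do no work.
W(i) = (298)(60.3 − 19.6) = 12129 J; W(iii) = (567)(19.6 − 60.3) = -23077 J.
W_net = 12129 − 23077 = -10948 J (the counter-clockwise enclosed area).

W_net ≈ -10900 J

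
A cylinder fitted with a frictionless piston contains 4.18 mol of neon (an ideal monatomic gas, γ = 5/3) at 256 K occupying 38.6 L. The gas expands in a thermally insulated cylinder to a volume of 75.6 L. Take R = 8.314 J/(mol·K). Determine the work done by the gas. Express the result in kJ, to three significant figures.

W ≈ 4.82 kJ

Adiabatic: TV^(γ−1) = const with γ = 5/3.
T₂ = T₁ (V₁/V₂)^(γ−1) = 256 × (38.6/75.6)^0.667 = 256 × 0.6388 = 163.5 K.
W_by = nCᵥ(T₁ − T₂) = (4.18)(12.47)(256 − 163.5) = 4820 J.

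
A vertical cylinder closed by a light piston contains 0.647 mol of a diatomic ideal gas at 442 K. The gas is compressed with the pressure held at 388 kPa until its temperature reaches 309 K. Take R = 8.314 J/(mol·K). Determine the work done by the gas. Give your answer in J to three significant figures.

Isobaric: W = P ΔV = nR ΔT.
W = (0.647)(8.314)(309 − 442) = -715.4 J.

W ≈ -715 J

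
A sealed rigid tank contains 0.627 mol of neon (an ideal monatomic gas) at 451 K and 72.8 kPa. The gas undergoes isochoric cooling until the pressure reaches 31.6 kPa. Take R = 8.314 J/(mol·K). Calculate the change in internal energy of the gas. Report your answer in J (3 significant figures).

ΔU ≈ -2000 J

Constant volume ⇒ W = 0, so Q = ΔU = nCᵥΔT with Cᵥ = 3R/2 = 12.47 J/(mol·K).
At constant V, T₂/T₁ = P₂/P₁ ⇒ ΔT = T₁(P₂/P₁ − 1) = 451·(31.6/72.8 − 1) = -255.2 K.
ΔU = (0.627)(12.47)(-255.2) = -1996 J.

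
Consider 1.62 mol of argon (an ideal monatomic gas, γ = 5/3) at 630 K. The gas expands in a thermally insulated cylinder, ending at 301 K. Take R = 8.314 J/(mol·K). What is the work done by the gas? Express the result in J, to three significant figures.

W ≈ 6650 J

Adiabatic ⇒ Q = 0, so W_by = −ΔU = nCᵥ(T₁ − T₂).
Cᵥ = 3R/2 = 12.47 J/(mol·K).
W = (1.62)(12.47)(630 − 301) = 6647 J.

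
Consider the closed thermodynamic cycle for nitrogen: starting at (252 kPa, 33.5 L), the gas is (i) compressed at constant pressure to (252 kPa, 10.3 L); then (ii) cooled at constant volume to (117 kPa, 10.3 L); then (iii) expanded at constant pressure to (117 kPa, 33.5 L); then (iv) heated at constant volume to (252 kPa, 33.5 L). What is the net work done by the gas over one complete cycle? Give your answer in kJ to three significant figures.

W_net ≈ -3.13 kJ

Constant-volume legs do no work.
W(i) = (252)(10.3 − 33.5) = -5846 J; W(iii) = (117)(33.5 − 10.3) = 2714 J.
W_net = -5846 + 2714 = -3132 J (the counter-clockwise enclosed area).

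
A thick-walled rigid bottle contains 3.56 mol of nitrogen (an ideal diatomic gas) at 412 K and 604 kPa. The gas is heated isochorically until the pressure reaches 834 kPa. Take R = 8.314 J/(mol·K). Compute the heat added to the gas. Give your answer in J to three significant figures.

Constant volume ⇒ W = 0, so Q = ΔU = nCᵥΔT with Cᵥ = 5R/2 = 20.79 J/(mol·K).
At constant V, T₂/T₁ = P₂/P₁ ⇒ ΔT = T₁(P₂/P₁ − 1) = 412·(834/604 − 1) = 156.9 K.
ΔU = (3.56)(20.79)(156.9) = 11609 J.

Q ≈ 11600 J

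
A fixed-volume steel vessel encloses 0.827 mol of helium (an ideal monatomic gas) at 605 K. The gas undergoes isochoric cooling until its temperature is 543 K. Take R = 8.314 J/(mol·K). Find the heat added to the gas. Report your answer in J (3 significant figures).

Q ≈ -639 J

Constant volume ⇒ W = 0, so Q = ΔU = nCᵥΔT with Cᵥ = 3R/2 = 12.47 J/(mol·K).
ΔU = (0.827)(12.47)(543 − 605) = -639.4 J.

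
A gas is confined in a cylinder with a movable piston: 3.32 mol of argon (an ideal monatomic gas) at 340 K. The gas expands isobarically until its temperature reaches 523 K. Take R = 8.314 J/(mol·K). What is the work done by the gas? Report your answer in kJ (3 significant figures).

Isobaric: W = P ΔV = nR ΔT.
W = (3.32)(8.314)(523 − 340) = 5051 J.

W ≈ 5.05 kJ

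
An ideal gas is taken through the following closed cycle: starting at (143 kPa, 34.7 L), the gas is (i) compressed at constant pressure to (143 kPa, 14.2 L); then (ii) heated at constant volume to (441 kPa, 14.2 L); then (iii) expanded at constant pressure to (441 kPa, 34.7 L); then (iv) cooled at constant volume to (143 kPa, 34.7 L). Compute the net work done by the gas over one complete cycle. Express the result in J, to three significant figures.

Constant-volume legs do no work.
W(i) = (143)(14.2 − 34.7) = -2932 J; W(iii) = (441)(34.7 − 14.2) = 9041 J.
W_net = -2932 + 9041 = 6109 J (the clockwise enclosed area).

W_net ≈ 6110 J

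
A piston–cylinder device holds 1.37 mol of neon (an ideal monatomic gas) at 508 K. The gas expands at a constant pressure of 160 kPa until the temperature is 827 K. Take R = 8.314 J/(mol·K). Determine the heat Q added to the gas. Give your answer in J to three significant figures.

Isobaric: W = nRΔT = (1.37)(8.314)(319) = 3633 J.
ΔU = nCᵥΔT with Cᵥ = 3R/2: ΔU = (1.37)(12.47)(319) = 5450 J.
Q = ΔU + W = 5450 + 3633 = 9084 J.

Q ≈ 9080 J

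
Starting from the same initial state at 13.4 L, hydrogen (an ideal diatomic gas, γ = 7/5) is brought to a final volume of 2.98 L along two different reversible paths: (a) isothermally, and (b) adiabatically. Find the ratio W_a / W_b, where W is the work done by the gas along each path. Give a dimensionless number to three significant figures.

W_a / W_b ≈ 0.729

Path (a) isothermal: W = P₁V₁ ln(V₂/V₁) → W_a/(P₁V₁) = -1.503.
Path (b) adiabatic: W = P₁V₁(1 − (V₁/V₂)^(γ−1))/(γ−1) → W_b/(P₁V₁) = -2.061.
W_a / W_b = -1.503 / -2.061 = 0.7293.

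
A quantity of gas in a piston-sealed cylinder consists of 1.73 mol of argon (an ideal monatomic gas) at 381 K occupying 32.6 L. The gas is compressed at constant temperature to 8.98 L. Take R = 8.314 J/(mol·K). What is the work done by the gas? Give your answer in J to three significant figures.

Isothermal: W = nRT ln(V₂/V₁).
W = (1.73)(8.314)(381) × ln(8.98/32.6)
  = 5480 × -1.289
W_by_gas = -7065 J.

W ≈ -7070 J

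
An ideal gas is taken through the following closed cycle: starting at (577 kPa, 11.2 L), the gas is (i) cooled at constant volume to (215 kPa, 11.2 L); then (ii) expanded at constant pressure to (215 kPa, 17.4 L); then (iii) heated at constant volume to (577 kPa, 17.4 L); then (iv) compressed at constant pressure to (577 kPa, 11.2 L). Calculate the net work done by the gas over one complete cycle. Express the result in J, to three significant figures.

W_net ≈ -2240 J

Constant-volume legs do no work.
W(ii) = (215)(17.4 − 11.2) = 1333 J; W(iv) = (577)(11.2 − 17.4) = -3577 J.
W_net = 1333 − 3577 = -2244 J (the counter-clockwise enclosed area).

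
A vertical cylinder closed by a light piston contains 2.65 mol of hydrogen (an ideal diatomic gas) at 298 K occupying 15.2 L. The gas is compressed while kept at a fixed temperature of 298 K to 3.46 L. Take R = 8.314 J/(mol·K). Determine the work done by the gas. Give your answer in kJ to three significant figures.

Isothermal: W = nRT ln(V₂/V₁).
W = (2.65)(8.314)(298) × ln(3.46/15.2)
  = 6566 × -1.48
W_by_gas = -9717 J.

W ≈ -9.72 kJ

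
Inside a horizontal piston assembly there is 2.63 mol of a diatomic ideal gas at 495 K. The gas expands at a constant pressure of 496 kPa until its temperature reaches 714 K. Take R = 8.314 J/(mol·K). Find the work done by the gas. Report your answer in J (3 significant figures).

W ≈ 4790 J

Isobaric: W = P ΔV = nR ΔT.
W = (2.63)(8.314)(714 − 495) = 4789 J.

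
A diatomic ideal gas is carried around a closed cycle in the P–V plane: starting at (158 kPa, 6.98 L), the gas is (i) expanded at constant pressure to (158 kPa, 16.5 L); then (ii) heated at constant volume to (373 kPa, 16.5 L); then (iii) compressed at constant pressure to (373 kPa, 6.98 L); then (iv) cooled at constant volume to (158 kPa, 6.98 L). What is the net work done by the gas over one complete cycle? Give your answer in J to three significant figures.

W_net ≈ -2050 J

Constant-volume legs do no work.
W(i) = (158)(16.5 − 6.98) = 1504 J; W(iii) = (373)(6.98 − 16.5) = -3551 J.
W_net = 1504 − 3551 = -2047 J (the counter-clockwise enclosed area).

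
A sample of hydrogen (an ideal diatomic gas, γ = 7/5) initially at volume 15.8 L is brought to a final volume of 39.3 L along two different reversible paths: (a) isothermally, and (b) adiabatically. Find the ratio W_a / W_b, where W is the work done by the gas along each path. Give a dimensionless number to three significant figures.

W_a / W_b ≈ 1.19

Path (a) isothermal: W = P₁V₁ ln(V₂/V₁) → W_a/(P₁V₁) = 0.9112.
Path (b) adiabatic: W = P₁V₁(1 − (V₁/V₂)^(γ−1))/(γ−1) → W_b/(P₁V₁) = 0.7636.
W_a / W_b = 0.9112 / 0.7636 = 1.193.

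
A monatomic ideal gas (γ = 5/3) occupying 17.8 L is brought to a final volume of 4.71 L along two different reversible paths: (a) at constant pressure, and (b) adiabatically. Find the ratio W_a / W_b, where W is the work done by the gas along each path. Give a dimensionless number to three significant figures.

Path (a) isobaric: W = P₁(V₂ − V₁) → W_a/(P₁V₁) = -0.7354.
Path (b) adiabatic: W = P₁V₁(1 − (V₁/V₂)^(γ−1))/(γ−1) → W_b/(P₁V₁) = -2.139.
W_a / W_b = -0.7354 / -2.139 = 0.3437.

W_a / W_b ≈ 0.344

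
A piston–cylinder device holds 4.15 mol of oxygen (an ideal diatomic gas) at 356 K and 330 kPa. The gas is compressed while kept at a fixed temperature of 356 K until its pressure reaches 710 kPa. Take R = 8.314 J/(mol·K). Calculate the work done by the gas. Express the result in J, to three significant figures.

W ≈ -9410 J

Isothermal process: W = nRT ln(V₂/V₁) = nRT ln(P₁/P₂).
W = (4.15)(8.314)(356) × ln(330/710)
  = 12283 × ln(0.4648) = 12283 × -0.7662
W_by_gas = -9411 J.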